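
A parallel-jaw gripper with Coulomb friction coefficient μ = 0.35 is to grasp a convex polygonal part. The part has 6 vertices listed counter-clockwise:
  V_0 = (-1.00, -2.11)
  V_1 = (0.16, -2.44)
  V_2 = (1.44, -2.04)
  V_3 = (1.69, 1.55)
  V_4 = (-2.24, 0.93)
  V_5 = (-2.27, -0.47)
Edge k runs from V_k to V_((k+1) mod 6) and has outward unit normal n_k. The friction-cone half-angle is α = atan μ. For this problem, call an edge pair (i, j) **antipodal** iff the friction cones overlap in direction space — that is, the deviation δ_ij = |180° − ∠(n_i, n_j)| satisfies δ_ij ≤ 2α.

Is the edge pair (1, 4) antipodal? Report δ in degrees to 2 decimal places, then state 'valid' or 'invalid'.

δ = 71.42°, invalid

α = atan 0.35 = 19.29°;  2α = 38.58°
edge 1: e_1 = (+1.28, +0.40);  n_1 = (+0.2983, -0.9545)
edge 4: e_4 = (-0.03, -1.40);  n_4 = (-0.9998, +0.0214)
∠(n_1, n_4) = 108.58°
δ = |180° − 108.58°| = 71.42°
71.42° > 2α = 38.58°  →  invalid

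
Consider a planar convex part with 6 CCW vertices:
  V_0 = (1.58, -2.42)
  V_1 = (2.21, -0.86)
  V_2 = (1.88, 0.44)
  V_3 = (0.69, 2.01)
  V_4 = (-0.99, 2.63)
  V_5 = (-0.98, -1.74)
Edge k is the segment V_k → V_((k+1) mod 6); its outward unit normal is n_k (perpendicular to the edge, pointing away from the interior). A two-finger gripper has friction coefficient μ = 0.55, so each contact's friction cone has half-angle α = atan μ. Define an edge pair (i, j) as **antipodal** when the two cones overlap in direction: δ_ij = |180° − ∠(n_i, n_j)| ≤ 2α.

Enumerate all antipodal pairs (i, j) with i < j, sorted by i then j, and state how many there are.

α = atan 0.55 = 28.81°;  2α = 57.62°
n_0 = (+0.9272, -0.3745)
n_1 = (+0.9693, +0.2460)
n_2 = (+0.7969, +0.6041)
n_3 = (+0.3462, +0.9382)
n_4 = (-1.0000, -0.0023)
n_5 = (-0.2567, -0.9665)
  (0,1): δ = 143.77°  ·
  (0,2): δ = 120.85°  ·
  (0,3): δ = 88.27°  ·
  (0,4): δ = 22.12°  ✓
  (0,5): δ = 97.12°  ·
  (1,2): δ = 157.08°  ·
  (1,3): δ = 124.50°  ·
  (1,4): δ = 14.11°  ✓
  (1,5): δ = 60.88°  ·
  (2,3): δ = 147.42°  ·
  (2,4): δ = 37.03°  ✓
  (2,5): δ = 37.96°  ✓
  (3,4): δ = 69.61°  ·
  (3,5): δ = 5.38°  ✓
  (4,5): δ = 105.01°  ·
antipodal pairs: 5

count = 5; pairs: (0,4), (1,4), (2,4), (2,5), (3,5)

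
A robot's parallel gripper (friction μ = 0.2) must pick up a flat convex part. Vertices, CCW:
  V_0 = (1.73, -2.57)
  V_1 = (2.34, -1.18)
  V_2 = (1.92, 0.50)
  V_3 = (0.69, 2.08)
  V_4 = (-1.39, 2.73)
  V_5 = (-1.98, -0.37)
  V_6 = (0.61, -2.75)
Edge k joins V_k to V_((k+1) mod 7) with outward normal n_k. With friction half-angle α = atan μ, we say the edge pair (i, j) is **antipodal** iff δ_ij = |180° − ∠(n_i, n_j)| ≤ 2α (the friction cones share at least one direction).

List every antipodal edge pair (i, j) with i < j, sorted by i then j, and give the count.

count = 2; pairs: (0,4), (2,5)

α = atan 0.2 = 11.31°;  2α = 22.62°
n_0 = (+0.9157, -0.4019)
n_1 = (+0.9701, +0.2425)
n_2 = (+0.7891, +0.6143)
n_3 = (+0.2983, +0.9545)
n_4 = (-0.9824, +0.1870)
n_5 = (-0.6766, -0.7363)
n_6 = (+0.1587, -0.9873)
  (0,1): δ = 142.27°  ·
  (0,2): δ = 118.41°  ·
  (0,3): δ = 83.66°  ·
  (0,4): δ = 12.92°  ✓
  (0,5): δ = 71.11°  ·
  (0,6): δ = 122.82°  ·
  (1,2): δ = 156.14°  ·
  (1,3): δ = 121.39°  ·
  (1,4): δ = 24.81°  ·
  (1,5): δ = 33.38°  ·
  (1,6): δ = 85.09°  ·
  (2,3): δ = 145.25°  ·
  (2,4): δ = 48.68°  ·
  (2,5): δ = 9.52°  ✓
  (2,6): δ = 61.23°  ·
  (3,4): δ = 83.42°  ·
  (3,5): δ = 25.23°  ·
  (3,6): δ = 26.48°  ·
  (4,5): δ = 121.80°  ·
  (4,6): δ = 70.09°  ·
  (5,6): δ = 128.29°  ·
antipodal pairs: 2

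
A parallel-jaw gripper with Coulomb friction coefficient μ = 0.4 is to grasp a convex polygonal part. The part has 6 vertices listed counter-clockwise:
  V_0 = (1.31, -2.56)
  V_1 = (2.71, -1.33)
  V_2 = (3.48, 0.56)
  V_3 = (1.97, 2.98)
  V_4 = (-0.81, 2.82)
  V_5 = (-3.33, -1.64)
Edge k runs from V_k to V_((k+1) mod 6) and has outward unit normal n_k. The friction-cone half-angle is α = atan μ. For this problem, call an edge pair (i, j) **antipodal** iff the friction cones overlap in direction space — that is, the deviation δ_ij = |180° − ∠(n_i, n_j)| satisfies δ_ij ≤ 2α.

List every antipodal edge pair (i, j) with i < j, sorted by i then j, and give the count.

count = 4; pairs: (0,3), (0,4), (1,4), (3,5)

α = atan 0.4 = 21.80°;  2α = 43.60°
n_0 = (+0.6600, -0.7512)
n_1 = (+0.9261, -0.3773)
n_2 = (+0.8484, +0.5294)
n_3 = (-0.0575, +0.9983)
n_4 = (-0.8706, +0.4919)
n_5 = (-0.1945, -0.9809)
  (0,1): δ = 153.47°  ·
  (0,2): δ = 99.34°  ·
  (0,3): δ = 38.01°  ✓
  (0,4): δ = 19.23°  ✓
  (0,5): δ = 127.48°  ·
  (1,2): δ = 125.87°  ·
  (1,3): δ = 64.54°  ·
  (1,4): δ = 7.30°  ✓
  (1,5): δ = 100.95°  ·
  (2,3): δ = 118.67°  ·
  (2,4): δ = 61.43°  ·
  (2,5): δ = 46.82°  ·
  (3,4): δ = 122.76°  ·
  (3,5): δ = 14.51°  ✓
  (4,5): δ = 71.75°  ·
antipodal pairs: 4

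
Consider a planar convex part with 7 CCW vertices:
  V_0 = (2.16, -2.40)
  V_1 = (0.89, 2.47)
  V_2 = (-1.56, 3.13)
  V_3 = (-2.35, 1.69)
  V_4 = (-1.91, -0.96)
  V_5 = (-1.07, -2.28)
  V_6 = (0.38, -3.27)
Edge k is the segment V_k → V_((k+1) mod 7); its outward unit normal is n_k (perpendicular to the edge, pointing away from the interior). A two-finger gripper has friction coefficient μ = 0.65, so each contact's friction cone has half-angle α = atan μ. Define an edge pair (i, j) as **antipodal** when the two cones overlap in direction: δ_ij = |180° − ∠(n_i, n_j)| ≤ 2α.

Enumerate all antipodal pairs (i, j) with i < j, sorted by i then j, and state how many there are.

α = atan 0.65 = 33.02°;  2α = 66.05°
n_0 = (+0.9676, +0.2523)
n_1 = (+0.2601, +0.9656)
n_2 = (-0.8767, +0.4810)
n_3 = (-0.9865, -0.1638)
n_4 = (-0.8437, -0.5369)
n_5 = (-0.5639, -0.8259)
n_6 = (+0.4391, -0.8984)
  (0,1): δ = 119.69°  ·
  (0,2): δ = 43.37°  ✓
  (0,3): δ = 5.19°  ✓
  (0,4): δ = 17.86°  ✓
  (0,5): δ = 41.06°  ✓
  (0,6): δ = 101.43°  ·
  (1,2): δ = 103.67°  ·
  (1,3): δ = 65.50°  ✓
  (1,4): δ = 42.45°  ✓
  (1,5): δ = 19.25°  ✓
  (1,6): δ = 41.12°  ✓
  (2,3): δ = 141.82°  ·
  (2,4): δ = 118.78°  ·
  (2,5): δ = 95.57°  ·
  (2,6): δ = 35.20°  ✓
  (3,4): δ = 156.96°  ·
  (3,5): δ = 133.75°  ·
  (3,6): δ = 73.38°  ·
  (4,5): δ = 156.79°  ·
  (4,6): δ = 96.42°  ·
  (5,6): δ = 119.63°  ·
antipodal pairs: 9

count = 9; pairs: (0,2), (0,3), (0,4), (0,5), (1,3), (1,4), (1,5), (1,6), (2,6)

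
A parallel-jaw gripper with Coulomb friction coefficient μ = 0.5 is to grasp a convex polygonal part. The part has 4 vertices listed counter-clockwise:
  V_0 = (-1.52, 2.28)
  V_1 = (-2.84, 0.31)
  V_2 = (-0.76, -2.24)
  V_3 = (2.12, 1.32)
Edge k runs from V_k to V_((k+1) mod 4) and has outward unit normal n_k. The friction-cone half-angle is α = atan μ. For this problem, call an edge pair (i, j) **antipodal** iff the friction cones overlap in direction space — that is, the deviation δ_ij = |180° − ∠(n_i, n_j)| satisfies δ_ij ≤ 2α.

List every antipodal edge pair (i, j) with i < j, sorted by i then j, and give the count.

α = atan 0.5 = 26.57°;  2α = 53.13°
n_0 = (-0.8308, +0.5566)
n_1 = (-0.7749, -0.6321)
n_2 = (+0.7774, -0.6289)
n_3 = (+0.2550, +0.9669)
  (0,1): δ = 106.97°  ·
  (0,2): δ = 5.15°  ✓
  (0,3): δ = 109.05°  ·
  (1,2): δ = 78.18°  ·
  (1,3): δ = 36.02°  ✓
  (2,3): δ = 65.80°  ·
antipodal pairs: 2

count = 2; pairs: (0,2), (1,3)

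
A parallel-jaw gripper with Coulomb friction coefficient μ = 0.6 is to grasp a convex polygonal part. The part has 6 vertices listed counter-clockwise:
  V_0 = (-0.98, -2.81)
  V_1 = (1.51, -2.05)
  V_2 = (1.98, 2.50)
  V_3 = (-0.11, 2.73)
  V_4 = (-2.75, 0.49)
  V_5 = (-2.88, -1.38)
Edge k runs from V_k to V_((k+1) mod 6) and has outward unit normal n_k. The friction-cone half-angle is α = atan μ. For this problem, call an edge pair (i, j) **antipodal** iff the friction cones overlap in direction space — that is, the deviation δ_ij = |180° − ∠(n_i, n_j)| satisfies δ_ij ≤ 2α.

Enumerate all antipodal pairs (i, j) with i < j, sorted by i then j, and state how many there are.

α = atan 0.6 = 30.96°;  2α = 61.93°
n_0 = (+0.2919, -0.9564)
n_1 = (+0.9947, -0.1027)
n_2 = (+0.1094, +0.9940)
n_3 = (-0.6470, +0.7625)
n_4 = (-0.9976, +0.0694)
n_5 = (-0.6013, -0.7990)
  (0,1): δ = 112.87°  ·
  (0,2): δ = 23.25°  ✓
  (0,3): δ = 23.34°  ✓
  (0,4): δ = 69.05°  ·
  (0,5): δ = 126.06°  ·
  (1,2): δ = 90.38°  ·
  (1,3): δ = 43.79°  ✓
  (1,4): δ = 1.92°  ✓
  (1,5): δ = 58.93°  ✓
  (2,3): δ = 133.41°  ·
  (2,4): δ = 87.70°  ·
  (2,5): δ = 30.69°  ✓
  (3,4): δ = 134.29°  ·
  (3,5): δ = 77.28°  ·
  (4,5): δ = 122.99°  ·
antipodal pairs: 6

count = 6; pairs: (0,2), (0,3), (1,3), (1,4), (1,5), (2,5)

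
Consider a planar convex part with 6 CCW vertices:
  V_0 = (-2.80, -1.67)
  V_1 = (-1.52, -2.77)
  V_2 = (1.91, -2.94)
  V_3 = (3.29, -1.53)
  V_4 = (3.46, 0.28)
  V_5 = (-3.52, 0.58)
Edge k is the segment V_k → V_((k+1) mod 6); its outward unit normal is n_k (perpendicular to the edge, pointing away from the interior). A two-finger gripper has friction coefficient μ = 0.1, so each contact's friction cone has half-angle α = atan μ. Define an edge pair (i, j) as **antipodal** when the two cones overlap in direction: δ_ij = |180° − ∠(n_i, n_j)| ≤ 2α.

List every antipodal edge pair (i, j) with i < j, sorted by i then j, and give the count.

α = atan 0.1 = 5.71°;  2α = 11.42°
n_0 = (-0.6518, -0.7584)
n_1 = (-0.0495, -0.9988)
n_2 = (+0.7147, -0.6995)
n_3 = (+0.9956, -0.0935)
n_4 = (+0.0429, +0.9991)
n_5 = (-0.9524, -0.3048)
  (0,1): δ = 142.16°  ·
  (0,2): δ = 93.71°  ·
  (0,3): δ = 54.69°  ·
  (0,4): δ = 38.21°  ·
  (0,5): δ = 148.42°  ·
  (1,2): δ = 131.55°  ·
  (1,3): δ = 92.53°  ·
  (1,4): δ = 0.38°  ✓
  (1,5): δ = 110.58°  ·
  (2,3): δ = 140.98°  ·
  (2,4): δ = 48.08°  ·
  (2,5): δ = 62.13°  ·
  (3,4): δ = 87.10°  ·
  (3,5): δ = 23.11°  ·
  (4,5): δ = 69.79°  ·
antipodal pairs: 1

count = 1; pairs: (1,4)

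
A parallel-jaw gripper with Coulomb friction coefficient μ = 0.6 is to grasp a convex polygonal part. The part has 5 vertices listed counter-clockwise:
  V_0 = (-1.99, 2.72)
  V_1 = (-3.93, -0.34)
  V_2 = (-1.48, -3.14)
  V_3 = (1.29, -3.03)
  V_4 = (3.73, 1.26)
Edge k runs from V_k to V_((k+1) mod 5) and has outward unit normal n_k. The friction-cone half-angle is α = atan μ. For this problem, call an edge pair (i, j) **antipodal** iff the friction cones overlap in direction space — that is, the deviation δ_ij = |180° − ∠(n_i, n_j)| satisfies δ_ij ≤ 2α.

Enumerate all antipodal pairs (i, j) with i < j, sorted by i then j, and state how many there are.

count = 4; pairs: (0,2), (0,3), (1,4), (2,4)

α = atan 0.6 = 30.96°;  2α = 61.93°
n_0 = (-0.8446, +0.5354)
n_1 = (-0.7526, -0.6585)
n_2 = (+0.0397, -0.9992)
n_3 = (+0.8692, -0.4944)
n_4 = (+0.2473, +0.9689)
  (0,1): δ = 106.44°  ·
  (0,2): δ = 55.35°  ✓
  (0,3): δ = 2.74°  ✓
  (0,4): δ = 108.06°  ·
  (1,2): δ = 128.91°  ·
  (1,3): δ = 70.82°  ·
  (1,4): δ = 34.50°  ✓
  (2,3): δ = 121.90°  ·
  (2,4): δ = 16.59°  ✓
  (3,4): δ = 74.69°  ·
antipodal pairs: 4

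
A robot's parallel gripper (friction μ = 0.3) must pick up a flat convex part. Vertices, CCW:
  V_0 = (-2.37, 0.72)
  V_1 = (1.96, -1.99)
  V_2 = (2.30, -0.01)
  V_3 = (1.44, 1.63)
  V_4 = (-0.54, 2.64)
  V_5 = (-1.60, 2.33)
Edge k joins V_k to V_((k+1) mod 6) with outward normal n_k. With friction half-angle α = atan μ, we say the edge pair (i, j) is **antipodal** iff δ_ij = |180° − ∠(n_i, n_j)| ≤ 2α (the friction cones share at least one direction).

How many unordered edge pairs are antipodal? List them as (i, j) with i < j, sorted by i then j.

α = atan 0.3 = 16.70°;  2α = 33.40°
n_0 = (-0.5305, -0.8477)
n_1 = (+0.9856, -0.1692)
n_2 = (+0.8856, +0.4644)
n_3 = (+0.4544, +0.8908)
n_4 = (-0.2807, +0.9598)
n_5 = (-0.9021, +0.4315)
  (0,1): δ = 67.70°  ·
  (0,2): δ = 30.29°  ✓
  (0,3): δ = 5.01°  ✓
  (0,4): δ = 48.34°  ·
  (0,5): δ = 96.48°  ·
  (1,2): δ = 142.58°  ·
  (1,3): δ = 107.28°  ·
  (1,4): δ = 63.95°  ·
  (1,5): δ = 15.82°  ✓
  (2,3): δ = 144.70°  ·
  (2,4): δ = 101.37°  ·
  (2,5): δ = 53.23°  ·
  (3,4): δ = 136.67°  ·
  (3,5): δ = 88.53°  ·
  (4,5): δ = 131.86°  ·
antipodal pairs: 3

count = 3; pairs: (0,2), (0,3), (1,5)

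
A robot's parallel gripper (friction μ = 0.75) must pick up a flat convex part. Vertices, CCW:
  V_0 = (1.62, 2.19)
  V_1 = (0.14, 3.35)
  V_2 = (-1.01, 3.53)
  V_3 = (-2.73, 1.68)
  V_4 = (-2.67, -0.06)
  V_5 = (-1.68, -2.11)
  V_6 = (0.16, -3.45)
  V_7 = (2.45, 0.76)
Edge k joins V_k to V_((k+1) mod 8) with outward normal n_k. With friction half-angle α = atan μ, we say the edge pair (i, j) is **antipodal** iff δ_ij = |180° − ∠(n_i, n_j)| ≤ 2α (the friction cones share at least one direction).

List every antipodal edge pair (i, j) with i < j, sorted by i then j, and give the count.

count = 13; pairs: (0,3), (0,4), (0,5), (1,4), (1,5), (1,6), (2,6), (2,7), (3,6), (3,7), (4,6), (4,7), (5,7)

α = atan 0.75 = 36.87°;  2α = 73.74°
n_0 = (+0.6169, +0.7871)
n_1 = (+0.1546, +0.9880)
n_2 = (-0.7324, +0.6809)
n_3 = (-0.9994, -0.0345)
n_4 = (-0.9005, -0.4349)
n_5 = (-0.5887, -0.8084)
n_6 = (+0.8785, -0.4778)
n_7 = (+0.8649, +0.5020)
  (0,1): δ = 150.81°  ·
  (0,2): δ = 94.83°  ·
  (0,3): δ = 49.94°  ✓
  (0,4): δ = 26.13°  ✓
  (0,5): δ = 2.02°  ✓
  (0,6): δ = 99.55°  ·
  (0,7): δ = 158.22°  ·
  (1,2): δ = 124.02°  ·
  (1,3): δ = 79.13°  ·
  (1,4): δ = 55.33°  ✓
  (1,5): δ = 27.17°  ✓
  (1,6): δ = 70.35°  ✓
  (1,7): δ = 129.03°  ·
  (2,3): δ = 135.11°  ·
  (2,4): δ = 111.31°  ·
  (2,5): δ = 83.15°  ·
  (2,6): δ = 14.37°  ✓
  (2,7): δ = 73.05°  ✓
  (3,4): δ = 156.20°  ·
  (3,5): δ = 128.04°  ·
  (3,6): δ = 30.52°  ✓
  (3,7): δ = 28.16°  ✓
  (4,5): δ = 151.84°  ·
  (4,6): δ = 54.32°  ✓
  (4,7): δ = 4.35°  ✓
  (5,6): δ = 82.48°  ·
  (5,7): δ = 23.80°  ✓
  (6,7): δ = 121.32°  ·
antipodal pairs: 13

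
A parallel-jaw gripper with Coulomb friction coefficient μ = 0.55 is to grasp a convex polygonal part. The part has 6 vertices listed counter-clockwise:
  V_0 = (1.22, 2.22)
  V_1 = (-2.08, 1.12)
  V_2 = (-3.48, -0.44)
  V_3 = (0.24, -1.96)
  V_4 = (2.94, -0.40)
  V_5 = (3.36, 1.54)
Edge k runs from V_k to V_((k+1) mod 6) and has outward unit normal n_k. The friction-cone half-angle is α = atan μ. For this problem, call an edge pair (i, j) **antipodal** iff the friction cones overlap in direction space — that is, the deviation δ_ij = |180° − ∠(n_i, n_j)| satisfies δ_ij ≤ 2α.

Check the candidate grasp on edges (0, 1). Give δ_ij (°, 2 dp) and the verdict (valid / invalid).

α = atan 0.55 = 28.81°;  2α = 57.62°
edge 0: e_0 = (-3.30, -1.10);  n_0 = (-0.3162, +0.9487)
edge 1: e_1 = (-1.40, -1.56);  n_1 = (-0.7442, +0.6679)
∠(n_0, n_1) = 29.66°
δ = |180° − 29.66°| = 150.34°
150.34° > 2α = 57.62°  →  invalid

δ = 150.34°, invalid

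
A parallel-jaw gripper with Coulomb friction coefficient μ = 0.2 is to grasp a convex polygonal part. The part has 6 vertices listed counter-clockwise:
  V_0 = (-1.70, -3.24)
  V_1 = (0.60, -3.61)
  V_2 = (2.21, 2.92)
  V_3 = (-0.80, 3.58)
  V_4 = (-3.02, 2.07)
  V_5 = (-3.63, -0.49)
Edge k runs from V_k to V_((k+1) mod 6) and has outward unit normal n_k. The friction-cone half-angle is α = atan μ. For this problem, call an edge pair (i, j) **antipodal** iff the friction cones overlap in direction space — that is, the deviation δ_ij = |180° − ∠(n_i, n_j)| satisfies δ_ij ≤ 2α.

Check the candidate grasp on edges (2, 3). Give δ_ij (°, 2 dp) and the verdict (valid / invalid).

α = atan 0.2 = 11.31°;  2α = 22.62°
edge 2: e_2 = (-3.01, +0.66);  n_2 = (+0.2142, +0.9768)
edge 3: e_3 = (-2.22, -1.51);  n_3 = (-0.5624, +0.8269)
∠(n_2, n_3) = 46.59°
δ = |180° − 46.59°| = 133.41°
133.41° > 2α = 22.62°  →  invalid

δ = 133.41°, invalid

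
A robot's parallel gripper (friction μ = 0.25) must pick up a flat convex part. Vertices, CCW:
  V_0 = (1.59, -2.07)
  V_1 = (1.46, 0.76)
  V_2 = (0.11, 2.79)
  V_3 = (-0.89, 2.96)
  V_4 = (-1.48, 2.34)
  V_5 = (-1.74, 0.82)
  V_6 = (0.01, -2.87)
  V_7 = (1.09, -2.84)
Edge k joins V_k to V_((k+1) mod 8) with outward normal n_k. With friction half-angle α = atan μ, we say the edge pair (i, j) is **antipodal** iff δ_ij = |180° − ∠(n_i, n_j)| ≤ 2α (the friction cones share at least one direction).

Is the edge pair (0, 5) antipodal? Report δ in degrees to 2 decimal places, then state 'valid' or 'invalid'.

α = atan 0.25 = 14.04°;  2α = 28.07°
edge 0: e_0 = (-0.13, +2.83);  n_0 = (+0.9989, +0.0459)
edge 5: e_5 = (+1.75, -3.69);  n_5 = (-0.9035, -0.4285)
∠(n_0, n_5) = 157.26°
δ = |180° − 157.26°| = 22.74°
22.74° ≤ 2α = 28.07°  →  valid

δ = 22.74°, valid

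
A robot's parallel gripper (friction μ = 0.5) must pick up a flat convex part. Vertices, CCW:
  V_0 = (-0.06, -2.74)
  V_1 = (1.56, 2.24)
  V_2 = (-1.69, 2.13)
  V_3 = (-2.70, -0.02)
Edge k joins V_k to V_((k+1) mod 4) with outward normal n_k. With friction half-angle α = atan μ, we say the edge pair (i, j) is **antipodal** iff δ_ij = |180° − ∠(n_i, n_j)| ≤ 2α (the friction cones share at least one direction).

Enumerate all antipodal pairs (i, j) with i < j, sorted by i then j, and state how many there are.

count = 2; pairs: (0,2), (1,3)

α = atan 0.5 = 26.57°;  2α = 53.13°
n_0 = (+0.9509, -0.3093)
n_1 = (-0.0338, +0.9994)
n_2 = (-0.9051, +0.4252)
n_3 = (-0.7176, -0.6965)
  (0,1): δ = 70.04°  ·
  (0,2): δ = 7.14°  ✓
  (0,3): δ = 62.16°  ·
  (1,2): δ = 117.10°  ·
  (1,3): δ = 47.79°  ✓
  (2,3): δ = 110.69°  ·
antipodal pairs: 2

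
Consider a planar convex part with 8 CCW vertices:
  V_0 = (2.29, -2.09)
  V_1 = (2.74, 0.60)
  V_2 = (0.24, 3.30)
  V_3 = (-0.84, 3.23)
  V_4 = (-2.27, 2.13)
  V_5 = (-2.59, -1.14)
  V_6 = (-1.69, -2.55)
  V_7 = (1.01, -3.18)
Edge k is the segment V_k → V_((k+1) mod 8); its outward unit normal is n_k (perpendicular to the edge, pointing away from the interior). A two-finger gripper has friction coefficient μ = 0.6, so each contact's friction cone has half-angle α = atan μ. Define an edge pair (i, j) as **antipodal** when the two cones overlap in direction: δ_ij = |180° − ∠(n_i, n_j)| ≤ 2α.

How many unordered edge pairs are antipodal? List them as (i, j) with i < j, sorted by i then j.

count = 12; pairs: (0,3), (0,4), (0,5), (1,4), (1,5), (1,6), (2,5), (2,6), (2,7), (3,6), (3,7), (4,7)

α = atan 0.6 = 30.96°;  2α = 61.93°
n_0 = (+0.9863, -0.1650)
n_1 = (+0.7338, +0.6794)
n_2 = (-0.0647, +0.9979)
n_3 = (-0.6097, +0.7926)
n_4 = (-0.9952, +0.0974)
n_5 = (-0.8429, -0.5380)
n_6 = (-0.2272, -0.9738)
n_7 = (+0.6483, -0.7614)
  (0,1): δ = 127.71°  ·
  (0,2): δ = 76.79°  ·
  (0,3): δ = 42.93°  ✓
  (0,4): δ = 3.91°  ✓
  (0,5): δ = 42.05°  ✓
  (0,6): δ = 86.36°  ·
  (0,7): δ = 139.91°  ·
  (1,2): δ = 129.09°  ·
  (1,3): δ = 95.23°  ·
  (1,4): δ = 48.39°  ✓
  (1,5): δ = 10.25°  ✓
  (1,6): δ = 34.07°  ✓
  (1,7): δ = 87.62°  ·
  (2,3): δ = 146.14°  ·
  (2,4): δ = 99.30°  ·
  (2,5): δ = 61.16°  ✓
  (2,6): δ = 16.84°  ✓
  (2,7): δ = 36.71°  ✓
  (3,4): δ = 133.16°  ·
  (3,5): δ = 95.02°  ·
  (3,6): δ = 50.70°  ✓
  (3,7): δ = 2.85°  ✓
  (4,5): δ = 141.86°  ·
  (4,6): δ = 97.54°  ·
  (4,7): δ = 43.99°  ✓
  (5,6): δ = 135.68°  ·
  (5,7): δ = 82.13°  ·
  (6,7): δ = 126.45°  ·
antipodal pairs: 12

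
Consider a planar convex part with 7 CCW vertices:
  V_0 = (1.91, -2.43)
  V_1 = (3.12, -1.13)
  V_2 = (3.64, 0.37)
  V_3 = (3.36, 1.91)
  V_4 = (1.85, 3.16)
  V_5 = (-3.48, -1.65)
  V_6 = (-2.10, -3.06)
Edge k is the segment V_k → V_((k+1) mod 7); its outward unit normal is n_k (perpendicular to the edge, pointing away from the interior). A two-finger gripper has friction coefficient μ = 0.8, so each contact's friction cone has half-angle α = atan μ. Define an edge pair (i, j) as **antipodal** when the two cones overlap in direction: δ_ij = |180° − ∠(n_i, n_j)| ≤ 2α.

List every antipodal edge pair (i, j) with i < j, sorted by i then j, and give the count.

count = 8; pairs: (0,4), (1,4), (1,5), (2,4), (2,5), (3,5), (3,6), (4,6)

α = atan 0.8 = 38.66°;  2α = 77.32°
n_0 = (+0.7320, -0.6813)
n_1 = (+0.9448, -0.3275)
n_2 = (+0.9839, +0.1789)
n_3 = (+0.6377, +0.7703)
n_4 = (-0.6700, +0.7424)
n_5 = (-0.7147, -0.6995)
n_6 = (+0.1552, -0.9879)
  (0,1): δ = 156.17°  ·
  (0,2): δ = 126.75°  ·
  (0,3): δ = 86.67°  ·
  (0,4): δ = 4.99°  ✓
  (0,5): δ = 87.33°  ·
  (0,6): δ = 141.88°  ·
  (1,2): δ = 150.58°  ·
  (1,3): δ = 110.50°  ·
  (1,4): δ = 28.82°  ✓
  (1,5): δ = 63.50°  ✓
  (1,6): δ = 118.05°  ·
  (2,3): δ = 139.92°  ·
  (2,4): δ = 58.24°  ✓
  (2,5): δ = 34.08°  ✓
  (2,6): δ = 88.62°  ·
  (3,4): δ = 98.32°  ·
  (3,5): δ = 6.00°  ✓
  (3,6): δ = 48.55°  ✓
  (4,5): δ = 87.68°  ·
  (4,6): δ = 33.14°  ✓
  (5,6): δ = 125.46°  ·
antipodal pairs: 8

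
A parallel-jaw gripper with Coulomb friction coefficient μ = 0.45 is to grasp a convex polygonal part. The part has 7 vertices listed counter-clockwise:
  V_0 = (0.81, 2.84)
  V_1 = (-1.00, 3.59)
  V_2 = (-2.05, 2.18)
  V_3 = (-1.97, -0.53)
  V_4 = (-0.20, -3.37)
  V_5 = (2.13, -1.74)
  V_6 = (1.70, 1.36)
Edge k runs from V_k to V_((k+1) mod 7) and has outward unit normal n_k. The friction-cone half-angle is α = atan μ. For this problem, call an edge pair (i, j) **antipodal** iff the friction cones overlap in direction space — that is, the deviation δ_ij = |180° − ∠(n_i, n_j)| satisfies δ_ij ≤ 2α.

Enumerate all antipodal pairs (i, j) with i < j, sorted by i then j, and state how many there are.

count = 7; pairs: (0,3), (1,4), (1,5), (2,5), (2,6), (3,5), (3,6)

α = atan 0.45 = 24.23°;  2α = 48.46°
n_0 = (+0.3828, +0.9238)
n_1 = (-0.8020, +0.5973)
n_2 = (-0.9996, -0.0295)
n_3 = (-0.8487, -0.5289)
n_4 = (+0.5732, -0.8194)
n_5 = (+0.9905, +0.1374)
n_6 = (+0.8570, +0.5153)
  (0,1): δ = 104.17°  ·
  (0,2): δ = 65.80°  ·
  (0,3): δ = 35.56°  ✓
  (0,4): δ = 57.48°  ·
  (0,5): δ = 120.40°  ·
  (0,6): δ = 143.53°  ·
  (1,2): δ = 141.63°  ·
  (1,3): δ = 111.39°  ·
  (1,4): δ = 18.35°  ✓
  (1,5): δ = 44.57°  ✓
  (1,6): δ = 67.70°  ·
  (2,3): δ = 149.76°  ·
  (2,4): δ = 56.72°  ·
  (2,5): δ = 6.21°  ✓
  (2,6): δ = 29.33°  ✓
  (3,4): δ = 86.96°  ·
  (3,5): δ = 24.04°  ✓
  (3,6): δ = 0.91°  ✓
  (4,5): δ = 117.08°  ·
  (4,6): δ = 93.95°  ·
  (5,6): δ = 156.88°  ·
antipodal pairs: 7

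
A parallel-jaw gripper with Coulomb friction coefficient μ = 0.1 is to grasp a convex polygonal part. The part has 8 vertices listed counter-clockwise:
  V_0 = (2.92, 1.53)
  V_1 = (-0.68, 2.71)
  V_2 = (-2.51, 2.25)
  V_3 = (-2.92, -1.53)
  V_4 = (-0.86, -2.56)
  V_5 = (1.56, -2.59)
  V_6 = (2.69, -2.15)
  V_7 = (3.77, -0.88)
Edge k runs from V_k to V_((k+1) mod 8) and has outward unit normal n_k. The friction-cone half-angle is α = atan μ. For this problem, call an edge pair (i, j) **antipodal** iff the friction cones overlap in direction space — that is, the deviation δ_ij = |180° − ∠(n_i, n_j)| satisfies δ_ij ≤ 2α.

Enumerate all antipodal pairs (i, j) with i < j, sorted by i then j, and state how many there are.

count = 2; pairs: (0,3), (1,5)

α = atan 0.1 = 5.71°;  2α = 11.42°
n_0 = (+0.3115, +0.9503)
n_1 = (-0.2438, +0.9698)
n_2 = (-0.9942, +0.1078)
n_3 = (-0.4472, -0.8944)
n_4 = (-0.0124, -0.9999)
n_5 = (+0.3628, -0.9318)
n_6 = (+0.7618, -0.6478)
n_7 = (+0.9431, +0.3326)
  (0,1): δ = 147.74°  ·
  (0,2): δ = 78.04°  ·
  (0,3): δ = 8.42°  ✓
  (0,4): δ = 17.44°  ·
  (0,5): δ = 39.42°  ·
  (0,6): δ = 67.77°  ·
  (0,7): δ = 127.58°  ·
  (1,2): δ = 110.30°  ·
  (1,3): δ = 40.67°  ·
  (1,4): δ = 14.82°  ·
  (1,5): δ = 7.17°  ✓
  (1,6): δ = 35.51°  ·
  (1,7): δ = 95.32°  ·
  (2,3): δ = 110.37°  ·
  (2,4): δ = 84.52°  ·
  (2,5): δ = 62.53°  ·
  (2,6): δ = 34.19°  ·
  (2,7): δ = 25.62°  ·
  (3,4): δ = 154.15°  ·
  (3,5): δ = 132.16°  ·
  (3,6): δ = 103.81°  ·
  (3,7): δ = 44.01°  ·
  (4,5): δ = 158.01°  ·
  (4,6): δ = 129.67°  ·
  (4,7): δ = 69.86°  ·
  (5,6): δ = 151.65°  ·
  (5,7): δ = 91.85°  ·
  (6,7): δ = 120.19°  ·
antipodal pairs: 2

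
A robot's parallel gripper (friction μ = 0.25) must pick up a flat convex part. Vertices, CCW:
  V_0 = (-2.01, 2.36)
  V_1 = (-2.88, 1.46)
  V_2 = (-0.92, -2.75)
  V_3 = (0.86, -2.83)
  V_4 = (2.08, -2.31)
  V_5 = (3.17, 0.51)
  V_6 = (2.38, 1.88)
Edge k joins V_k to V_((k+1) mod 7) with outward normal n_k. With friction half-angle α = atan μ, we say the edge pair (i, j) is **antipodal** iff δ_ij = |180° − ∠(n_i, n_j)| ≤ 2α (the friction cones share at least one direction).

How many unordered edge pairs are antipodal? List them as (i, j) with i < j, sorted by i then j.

α = atan 0.25 = 14.04°;  2α = 28.07°
n_0 = (-0.7190, +0.6950)
n_1 = (-0.9066, -0.4221)
n_2 = (-0.0449, -0.9990)
n_3 = (+0.3921, -0.9199)
n_4 = (+0.9327, -0.3605)
n_5 = (+0.8663, +0.4995)
n_6 = (+0.1087, +0.9941)
  (0,1): δ = 111.01°  ·
  (0,2): δ = 48.54°  ·
  (0,3): δ = 22.89°  ✓
  (0,4): δ = 22.90°  ✓
  (0,5): δ = 74.00°  ·
  (0,6): δ = 127.79°  ·
  (1,2): δ = 117.54°  ·
  (1,3): δ = 91.88°  ·
  (1,4): δ = 46.10°  ·
  (1,5): δ = 5.00°  ✓
  (1,6): δ = 58.80°  ·
  (2,3): δ = 154.34°  ·
  (2,4): δ = 108.56°  ·
  (2,5): δ = 57.46°  ·
  (2,6): δ = 3.67°  ✓
  (3,4): δ = 134.22°  ·
  (3,5): δ = 83.12°  ·
  (3,6): δ = 29.33°  ·
  (4,5): δ = 128.90°  ·
  (4,6): δ = 75.11°  ·
  (5,6): δ = 126.21°  ·
antipodal pairs: 4

count = 4; pairs: (0,3), (0,4), (1,5), (2,6)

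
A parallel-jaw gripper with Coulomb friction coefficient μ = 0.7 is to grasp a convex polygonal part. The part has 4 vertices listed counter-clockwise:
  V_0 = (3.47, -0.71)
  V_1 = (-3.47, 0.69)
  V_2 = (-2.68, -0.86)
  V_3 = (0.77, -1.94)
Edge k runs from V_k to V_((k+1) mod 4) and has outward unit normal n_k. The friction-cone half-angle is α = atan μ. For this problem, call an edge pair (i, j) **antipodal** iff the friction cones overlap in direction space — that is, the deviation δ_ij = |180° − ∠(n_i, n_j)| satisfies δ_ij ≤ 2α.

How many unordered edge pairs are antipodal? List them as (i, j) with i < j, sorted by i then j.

count = 3; pairs: (0,1), (0,2), (0,3)

α = atan 0.7 = 34.99°;  2α = 69.98°
n_0 = (+0.1977, +0.9803)
n_1 = (-0.8910, -0.4541)
n_2 = (-0.2987, -0.9543)
n_3 = (+0.4146, -0.9100)
  (0,1): δ = 51.59°  ✓
  (0,2): δ = 5.98°  ✓
  (0,3): δ = 35.90°  ✓
  (1,2): δ = 134.39°  ·
  (1,3): δ = 92.52°  ·
  (2,3): δ = 138.13°  ·
antipodal pairs: 3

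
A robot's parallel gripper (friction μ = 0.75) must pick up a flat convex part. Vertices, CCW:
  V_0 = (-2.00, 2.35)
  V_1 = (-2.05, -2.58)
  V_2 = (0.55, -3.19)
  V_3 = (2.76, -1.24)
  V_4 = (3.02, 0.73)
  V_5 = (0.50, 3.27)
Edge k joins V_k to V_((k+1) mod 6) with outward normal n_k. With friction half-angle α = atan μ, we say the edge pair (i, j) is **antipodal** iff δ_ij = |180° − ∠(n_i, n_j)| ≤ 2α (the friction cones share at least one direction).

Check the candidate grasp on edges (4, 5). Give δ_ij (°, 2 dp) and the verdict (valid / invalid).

α = atan 0.75 = 36.87°;  2α = 73.74°
edge 4: e_4 = (-2.52, +2.54);  n_4 = (+0.7099, +0.7043)
edge 5: e_5 = (-2.50, -0.92);  n_5 = (-0.3454, +0.9385)
∠(n_4, n_5) = 65.43°
δ = |180° − 65.43°| = 114.57°
114.57° > 2α = 73.74°  →  invalid

δ = 114.57°, invalid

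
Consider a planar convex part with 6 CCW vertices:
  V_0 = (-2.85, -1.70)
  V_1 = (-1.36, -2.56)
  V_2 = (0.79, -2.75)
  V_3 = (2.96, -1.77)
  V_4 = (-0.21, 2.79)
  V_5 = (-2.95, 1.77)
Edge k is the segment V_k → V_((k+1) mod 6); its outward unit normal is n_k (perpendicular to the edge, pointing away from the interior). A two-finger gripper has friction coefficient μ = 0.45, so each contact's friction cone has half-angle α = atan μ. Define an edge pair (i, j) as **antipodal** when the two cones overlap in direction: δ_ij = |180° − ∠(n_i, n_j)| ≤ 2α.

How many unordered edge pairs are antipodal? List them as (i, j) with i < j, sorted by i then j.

count = 4; pairs: (0,3), (1,4), (2,4), (3,5)

α = atan 0.45 = 24.23°;  2α = 48.46°
n_0 = (-0.4999, -0.8661)
n_1 = (-0.0880, -0.9961)
n_2 = (+0.4116, -0.9114)
n_3 = (+0.8211, +0.5708)
n_4 = (-0.3489, +0.9372)
n_5 = (-0.9996, -0.0288)
  (0,1): δ = 155.06°  ·
  (0,2): δ = 125.70°  ·
  (0,3): δ = 25.20°  ✓
  (0,4): δ = 50.41°  ·
  (0,5): δ = 121.64°  ·
  (1,2): δ = 150.65°  ·
  (1,3): δ = 50.14°  ·
  (1,4): δ = 25.47°  ✓
  (1,5): δ = 96.70°  ·
  (2,3): δ = 79.50°  ·
  (2,4): δ = 3.89°  ✓
  (2,5): δ = 67.35°  ·
  (3,4): δ = 104.39°  ·
  (3,5): δ = 33.16°  ✓
  (4,5): δ = 108.77°  ·
antipodal pairs: 4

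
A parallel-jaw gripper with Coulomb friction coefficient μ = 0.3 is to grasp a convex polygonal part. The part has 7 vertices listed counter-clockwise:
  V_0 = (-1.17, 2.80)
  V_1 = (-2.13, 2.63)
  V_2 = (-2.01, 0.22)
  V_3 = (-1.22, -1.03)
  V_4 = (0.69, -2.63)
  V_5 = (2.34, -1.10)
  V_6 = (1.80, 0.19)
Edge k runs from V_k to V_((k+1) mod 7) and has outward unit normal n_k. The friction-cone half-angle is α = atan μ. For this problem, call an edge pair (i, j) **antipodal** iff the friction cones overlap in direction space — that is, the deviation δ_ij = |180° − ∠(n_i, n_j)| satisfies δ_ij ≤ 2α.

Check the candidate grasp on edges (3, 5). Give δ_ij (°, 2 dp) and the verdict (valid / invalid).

δ = 27.33°, valid

α = atan 0.3 = 16.70°;  2α = 33.40°
edge 3: e_3 = (+1.91, -1.60);  n_3 = (-0.6422, -0.7666)
edge 5: e_5 = (-0.54, +1.29);  n_5 = (+0.9224, +0.3861)
∠(n_3, n_5) = 152.67°
δ = |180° − 152.67°| = 27.33°
27.33° ≤ 2α = 33.40°  →  valid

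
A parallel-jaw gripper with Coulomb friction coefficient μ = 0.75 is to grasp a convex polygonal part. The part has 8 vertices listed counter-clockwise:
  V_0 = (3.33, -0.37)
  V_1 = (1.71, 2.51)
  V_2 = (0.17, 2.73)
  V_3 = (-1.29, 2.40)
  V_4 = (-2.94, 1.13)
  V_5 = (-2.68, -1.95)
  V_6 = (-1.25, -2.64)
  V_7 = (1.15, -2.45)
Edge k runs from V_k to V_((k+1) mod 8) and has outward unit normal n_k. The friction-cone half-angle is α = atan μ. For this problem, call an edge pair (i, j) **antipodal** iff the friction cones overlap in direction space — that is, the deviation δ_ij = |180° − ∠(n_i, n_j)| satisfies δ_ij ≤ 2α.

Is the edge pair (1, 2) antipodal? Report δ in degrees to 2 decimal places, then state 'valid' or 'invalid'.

α = atan 0.75 = 36.87°;  2α = 73.74°
edge 1: e_1 = (-1.54, +0.22);  n_1 = (+0.1414, +0.9899)
edge 2: e_2 = (-1.46, -0.33);  n_2 = (-0.2205, +0.9754)
∠(n_1, n_2) = 20.87°
δ = |180° − 20.87°| = 159.13°
159.13° > 2α = 73.74°  →  invalid

δ = 159.13°, invalid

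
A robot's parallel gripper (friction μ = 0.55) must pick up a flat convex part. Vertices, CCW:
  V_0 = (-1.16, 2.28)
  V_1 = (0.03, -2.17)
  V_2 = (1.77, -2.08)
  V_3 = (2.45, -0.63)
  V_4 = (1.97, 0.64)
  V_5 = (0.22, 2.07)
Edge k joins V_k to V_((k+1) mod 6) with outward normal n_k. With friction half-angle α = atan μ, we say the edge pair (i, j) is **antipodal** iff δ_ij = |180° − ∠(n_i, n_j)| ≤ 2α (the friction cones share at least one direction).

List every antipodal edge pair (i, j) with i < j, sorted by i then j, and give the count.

α = atan 0.55 = 28.81°;  2α = 57.62°
n_0 = (-0.9661, -0.2583)
n_1 = (+0.0517, -0.9987)
n_2 = (+0.9054, -0.4246)
n_3 = (+0.9354, +0.3535)
n_4 = (+0.6328, +0.7744)
n_5 = (+0.1504, +0.9886)
  (0,1): δ = 102.01°  ·
  (0,2): δ = 40.10°  ✓
  (0,3): δ = 5.73°  ✓
  (0,4): δ = 35.77°  ✓
  (0,5): δ = 66.38°  ·
  (1,2): δ = 118.09°  ·
  (1,3): δ = 72.26°  ·
  (1,4): δ = 42.21°  ✓
  (1,5): δ = 11.61°  ✓
  (2,3): δ = 134.17°  ·
  (2,4): δ = 104.13°  ·
  (2,5): δ = 73.53°  ·
  (3,4): δ = 149.96°  ·
  (3,5): δ = 119.36°  ·
  (4,5): δ = 149.40°  ·
antipodal pairs: 5

count = 5; pairs: (0,2), (0,3), (0,4), (1,4), (1,5)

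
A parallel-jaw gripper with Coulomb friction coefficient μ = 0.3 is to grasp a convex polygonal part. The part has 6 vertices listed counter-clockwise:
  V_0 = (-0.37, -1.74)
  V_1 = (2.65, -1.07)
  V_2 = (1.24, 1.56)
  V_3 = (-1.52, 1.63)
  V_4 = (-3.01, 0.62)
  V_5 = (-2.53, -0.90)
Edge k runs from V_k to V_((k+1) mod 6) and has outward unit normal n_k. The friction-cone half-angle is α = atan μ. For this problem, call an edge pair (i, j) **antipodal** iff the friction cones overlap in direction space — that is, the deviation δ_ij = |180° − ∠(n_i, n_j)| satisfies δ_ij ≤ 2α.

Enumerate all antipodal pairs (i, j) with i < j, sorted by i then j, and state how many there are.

count = 4; pairs: (0,2), (0,3), (1,4), (2,5)

α = atan 0.3 = 16.70°;  2α = 33.40°
n_0 = (+0.2166, -0.9763)
n_1 = (+0.8813, +0.4725)
n_2 = (+0.0254, +0.9997)
n_3 = (-0.5611, +0.8278)
n_4 = (-0.9536, -0.3011)
n_5 = (-0.3624, -0.9320)
  (0,1): δ = 74.31°  ·
  (0,2): δ = 13.96°  ✓
  (0,3): δ = 21.62°  ✓
  (0,4): δ = 95.02°  ·
  (0,5): δ = 146.24°  ·
  (1,2): δ = 119.65°  ·
  (1,3): δ = 84.07°  ·
  (1,4): δ = 10.67°  ✓
  (1,5): δ = 40.55°  ·
  (2,3): δ = 144.42°  ·
  (2,4): δ = 71.02°  ·
  (2,5): δ = 19.80°  ✓
  (3,4): δ = 106.61°  ·
  (3,5): δ = 55.38°  ·
  (4,5): δ = 128.78°  ·
antipodal pairs: 4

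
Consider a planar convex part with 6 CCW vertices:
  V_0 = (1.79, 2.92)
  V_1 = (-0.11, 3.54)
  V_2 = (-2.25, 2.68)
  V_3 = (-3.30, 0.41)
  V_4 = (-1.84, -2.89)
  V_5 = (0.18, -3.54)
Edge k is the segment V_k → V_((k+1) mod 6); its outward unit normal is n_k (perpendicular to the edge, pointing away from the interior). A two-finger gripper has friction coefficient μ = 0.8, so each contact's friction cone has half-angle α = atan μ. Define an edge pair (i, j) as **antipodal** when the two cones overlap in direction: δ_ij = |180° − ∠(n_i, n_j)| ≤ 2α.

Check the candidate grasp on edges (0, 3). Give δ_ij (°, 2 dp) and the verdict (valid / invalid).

δ = 48.06°, valid

α = atan 0.8 = 38.66°;  2α = 77.32°
edge 0: e_0 = (-1.90, +0.62);  n_0 = (+0.3102, +0.9507)
edge 3: e_3 = (+1.46, -3.30);  n_3 = (-0.9145, -0.4046)
∠(n_0, n_3) = 131.94°
δ = |180° − 131.94°| = 48.06°
48.06° ≤ 2α = 77.32°  →  valid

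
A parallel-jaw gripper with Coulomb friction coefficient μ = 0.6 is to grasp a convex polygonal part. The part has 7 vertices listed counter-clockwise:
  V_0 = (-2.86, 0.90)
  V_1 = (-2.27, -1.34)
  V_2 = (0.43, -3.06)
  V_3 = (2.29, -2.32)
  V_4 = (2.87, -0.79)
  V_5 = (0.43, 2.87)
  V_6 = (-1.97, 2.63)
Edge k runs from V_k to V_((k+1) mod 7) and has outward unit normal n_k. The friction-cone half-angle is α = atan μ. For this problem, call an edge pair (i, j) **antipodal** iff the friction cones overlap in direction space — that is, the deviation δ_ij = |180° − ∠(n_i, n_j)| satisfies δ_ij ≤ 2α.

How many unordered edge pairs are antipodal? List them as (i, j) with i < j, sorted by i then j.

α = atan 0.6 = 30.96°;  2α = 61.93°
n_0 = (-0.9670, -0.2547)
n_1 = (-0.5373, -0.8434)
n_2 = (+0.3697, -0.9292)
n_3 = (+0.9351, -0.3545)
n_4 = (+0.8321, +0.5547)
n_5 = (-0.0995, +0.9950)
n_6 = (-0.8892, +0.4575)
  (0,1): δ = 137.25°  ·
  (0,2): δ = 83.06°  ·
  (0,3): δ = 35.52°  ✓
  (0,4): δ = 18.93°  ✓
  (0,5): δ = 80.95°  ·
  (0,6): δ = 138.02°  ·
  (1,2): δ = 125.81°  ·
  (1,3): δ = 78.26°  ·
  (1,4): δ = 23.81°  ✓
  (1,5): δ = 38.21°  ✓
  (1,6): δ = 95.28°  ·
  (2,3): δ = 132.46°  ·
  (2,4): δ = 78.01°  ·
  (2,5): δ = 15.98°  ✓
  (2,6): δ = 41.08°  ✓
  (3,4): δ = 125.55°  ·
  (3,5): δ = 63.53°  ·
  (3,6): δ = 6.46°  ✓
  (4,5): δ = 117.98°  ·
  (4,6): δ = 60.91°  ✓
  (5,6): δ = 122.93°  ·
antipodal pairs: 8

count = 8; pairs: (0,3), (0,4), (1,4), (1,5), (2,5), (2,6), (3,6), (4,6)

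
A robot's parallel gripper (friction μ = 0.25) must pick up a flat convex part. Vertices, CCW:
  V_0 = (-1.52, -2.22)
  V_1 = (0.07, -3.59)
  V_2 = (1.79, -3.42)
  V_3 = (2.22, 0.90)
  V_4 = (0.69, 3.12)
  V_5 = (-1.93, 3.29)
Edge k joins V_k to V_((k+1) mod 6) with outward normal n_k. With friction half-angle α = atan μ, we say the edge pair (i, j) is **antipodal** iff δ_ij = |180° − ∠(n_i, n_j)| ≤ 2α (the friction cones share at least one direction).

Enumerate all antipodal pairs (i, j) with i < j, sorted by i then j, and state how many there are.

α = atan 0.25 = 14.04°;  2α = 28.07°
n_0 = (-0.6528, -0.7576)
n_1 = (+0.0984, -0.9952)
n_2 = (+0.9951, -0.0990)
n_3 = (+0.8234, +0.5675)
n_4 = (+0.0647, +0.9979)
n_5 = (-0.9972, -0.0742)
  (0,1): δ = 133.61°  ·
  (0,2): δ = 54.93°  ·
  (0,3): δ = 14.68°  ✓
  (0,4): δ = 37.04°  ·
  (0,5): δ = 135.00°  ·
  (1,2): δ = 101.33°  ·
  (1,3): δ = 61.07°  ·
  (1,4): δ = 9.36°  ✓
  (1,5): δ = 88.61°  ·
  (2,3): δ = 139.74°  ·
  (2,4): δ = 88.03°  ·
  (2,5): δ = 9.94°  ✓
  (3,4): δ = 128.29°  ·
  (3,5): δ = 30.32°  ·
  (4,5): δ = 82.03°  ·
antipodal pairs: 3

count = 3; pairs: (0,3), (1,4), (2,5)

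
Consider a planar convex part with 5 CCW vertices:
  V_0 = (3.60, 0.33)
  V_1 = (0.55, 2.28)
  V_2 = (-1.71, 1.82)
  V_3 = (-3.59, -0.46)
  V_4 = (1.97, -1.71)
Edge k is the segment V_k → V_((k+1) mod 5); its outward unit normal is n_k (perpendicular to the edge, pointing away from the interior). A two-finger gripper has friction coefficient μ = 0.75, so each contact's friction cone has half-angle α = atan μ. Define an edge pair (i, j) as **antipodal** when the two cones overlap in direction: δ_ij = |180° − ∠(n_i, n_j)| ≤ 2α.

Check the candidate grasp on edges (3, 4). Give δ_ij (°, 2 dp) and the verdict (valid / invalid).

α = atan 0.75 = 36.87°;  2α = 73.74°
edge 3: e_3 = (+5.56, -1.25);  n_3 = (-0.2193, -0.9756)
edge 4: e_4 = (+1.63, +2.04);  n_4 = (+0.7812, -0.6242)
∠(n_3, n_4) = 64.05°
δ = |180° − 64.05°| = 115.95°
115.95° > 2α = 73.74°  →  invalid

δ = 115.95°, invalid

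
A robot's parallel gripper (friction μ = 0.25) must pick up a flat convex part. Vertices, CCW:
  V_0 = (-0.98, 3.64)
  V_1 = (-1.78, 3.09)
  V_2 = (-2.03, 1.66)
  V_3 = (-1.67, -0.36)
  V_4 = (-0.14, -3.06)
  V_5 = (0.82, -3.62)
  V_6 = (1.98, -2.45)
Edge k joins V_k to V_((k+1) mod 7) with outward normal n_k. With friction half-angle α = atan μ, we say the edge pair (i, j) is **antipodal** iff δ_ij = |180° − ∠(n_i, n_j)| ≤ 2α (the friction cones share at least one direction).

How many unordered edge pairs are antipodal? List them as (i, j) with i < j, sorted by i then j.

count = 3; pairs: (0,5), (2,6), (3,6)

α = atan 0.25 = 14.04°;  2α = 28.07°
n_0 = (-0.5665, +0.8240)
n_1 = (-0.9851, +0.1722)
n_2 = (-0.9845, -0.1755)
n_3 = (-0.8700, -0.4930)
n_4 = (-0.5039, -0.8638)
n_5 = (+0.7101, -0.7041)
n_6 = (+0.8994, +0.4371)
  (0,1): δ = 134.43°  ·
  (0,2): δ = 114.40°  ·
  (0,3): δ = 94.97°  ·
  (0,4): δ = 64.76°  ·
  (0,5): δ = 10.74°  ✓
  (0,6): δ = 81.41°  ·
  (1,2): δ = 159.98°  ·
  (1,3): δ = 140.54°  ·
  (1,4): δ = 110.34°  ·
  (1,5): δ = 34.84°  ·
  (1,6): δ = 35.84°  ·
  (2,3): δ = 160.57°  ·
  (2,4): δ = 130.36°  ·
  (2,5): δ = 54.86°  ·
  (2,6): δ = 15.82°  ✓
  (3,4): δ = 149.80°  ·
  (3,5): δ = 74.29°  ·
  (3,6): δ = 3.62°  ✓
  (4,5): δ = 104.50°  ·
  (4,6): δ = 33.82°  ·
  (5,6): δ = 109.32°  ·
antipodal pairs: 3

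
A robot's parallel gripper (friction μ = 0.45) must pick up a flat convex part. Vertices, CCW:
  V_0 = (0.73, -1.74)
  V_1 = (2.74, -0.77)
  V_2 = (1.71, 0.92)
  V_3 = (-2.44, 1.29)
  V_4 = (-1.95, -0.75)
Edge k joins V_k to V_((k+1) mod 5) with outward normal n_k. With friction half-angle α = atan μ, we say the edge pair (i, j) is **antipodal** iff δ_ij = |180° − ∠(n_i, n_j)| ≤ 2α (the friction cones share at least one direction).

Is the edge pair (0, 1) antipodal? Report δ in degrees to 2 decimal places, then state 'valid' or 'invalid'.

α = atan 0.45 = 24.23°;  2α = 48.46°
edge 0: e_0 = (+2.01, +0.97);  n_0 = (+0.4346, -0.9006)
edge 1: e_1 = (-1.03, +1.69);  n_1 = (+0.8539, +0.5204)
∠(n_0, n_1) = 95.60°
δ = |180° − 95.60°| = 84.40°
84.40° > 2α = 48.46°  →  invalid

δ = 84.40°, invalid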